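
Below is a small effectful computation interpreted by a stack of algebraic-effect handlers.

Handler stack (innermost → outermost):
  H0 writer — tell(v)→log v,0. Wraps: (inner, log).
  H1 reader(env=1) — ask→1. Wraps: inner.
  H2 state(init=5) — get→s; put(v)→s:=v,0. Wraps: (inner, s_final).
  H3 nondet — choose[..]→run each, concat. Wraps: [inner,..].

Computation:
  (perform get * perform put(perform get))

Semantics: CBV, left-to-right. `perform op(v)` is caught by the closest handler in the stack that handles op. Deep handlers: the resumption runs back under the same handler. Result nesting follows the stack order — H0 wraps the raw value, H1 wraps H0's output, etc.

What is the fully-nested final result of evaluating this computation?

Working:
get @ H2 ⇒ 5
get @ H2 ⇒ 5
put(5) @ H2 ⇒ s:=5
H0 returns (0, ())
H1 returns (0, ())
H2 returns ((0, ()), 5)
H3 returns [((0, ()), 5)]
= [((0, ()), 5)]

Answer: [((0, ()), 5)]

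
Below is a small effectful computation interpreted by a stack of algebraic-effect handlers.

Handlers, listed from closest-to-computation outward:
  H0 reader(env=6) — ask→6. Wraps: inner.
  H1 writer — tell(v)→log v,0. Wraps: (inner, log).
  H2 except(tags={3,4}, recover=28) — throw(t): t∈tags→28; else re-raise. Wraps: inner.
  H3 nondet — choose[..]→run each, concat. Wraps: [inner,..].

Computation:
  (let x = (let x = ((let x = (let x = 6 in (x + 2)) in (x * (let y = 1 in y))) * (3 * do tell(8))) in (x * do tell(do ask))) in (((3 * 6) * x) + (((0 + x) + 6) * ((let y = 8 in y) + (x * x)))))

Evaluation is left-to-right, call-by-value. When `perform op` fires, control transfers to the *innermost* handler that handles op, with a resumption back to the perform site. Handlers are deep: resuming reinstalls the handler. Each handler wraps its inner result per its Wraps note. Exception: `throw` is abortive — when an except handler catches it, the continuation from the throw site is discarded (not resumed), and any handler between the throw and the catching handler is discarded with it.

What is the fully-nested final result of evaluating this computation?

Answer: [(48, (8, 6))]

Working:
tell(8) @ H1 ⇒ log+=8
ask @ H0 ⇒ 6
tell(6) @ H1 ⇒ log+=6
H0 returns 48
H1 returns (48, (8, 6))
H2 returns (48, (8, 6))
H3 returns [(48, (8, 6))]
= [(48, (8, 6))]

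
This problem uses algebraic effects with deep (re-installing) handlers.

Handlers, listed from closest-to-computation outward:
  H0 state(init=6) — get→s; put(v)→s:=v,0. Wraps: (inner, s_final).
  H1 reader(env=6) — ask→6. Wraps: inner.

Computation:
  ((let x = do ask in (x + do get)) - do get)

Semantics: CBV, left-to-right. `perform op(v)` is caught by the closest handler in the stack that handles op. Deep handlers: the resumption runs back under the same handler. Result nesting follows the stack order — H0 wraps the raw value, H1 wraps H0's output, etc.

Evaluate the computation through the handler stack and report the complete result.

Evaluation trace:
ask @ H1 ⇒ 6
get @ H0 ⇒ 6
get @ H0 ⇒ 6
H0 returns (6, 6)
H1 returns (6, 6)
= (6, 6)

Answer: (6, 6)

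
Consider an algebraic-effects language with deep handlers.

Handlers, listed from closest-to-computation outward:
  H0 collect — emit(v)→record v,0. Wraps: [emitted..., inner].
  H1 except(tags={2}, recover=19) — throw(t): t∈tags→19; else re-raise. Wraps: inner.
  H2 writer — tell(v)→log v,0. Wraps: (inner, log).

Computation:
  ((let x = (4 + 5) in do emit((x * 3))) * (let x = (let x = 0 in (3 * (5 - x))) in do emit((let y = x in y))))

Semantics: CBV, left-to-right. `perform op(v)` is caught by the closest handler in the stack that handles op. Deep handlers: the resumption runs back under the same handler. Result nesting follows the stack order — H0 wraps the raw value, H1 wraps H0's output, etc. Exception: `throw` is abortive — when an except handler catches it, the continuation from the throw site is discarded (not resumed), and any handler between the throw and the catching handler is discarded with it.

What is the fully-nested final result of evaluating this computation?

Answer: ([27, 15, 0], ())

Step-by-step:
emit(27) @ H0 ⇒ out+=27
emit(15) @ H0 ⇒ out+=15
H0 returns [27, 15, 0]
H1 returns [27, 15, 0]
H2 returns ([27, 15, 0], ())
= ([27, 15, 0], ())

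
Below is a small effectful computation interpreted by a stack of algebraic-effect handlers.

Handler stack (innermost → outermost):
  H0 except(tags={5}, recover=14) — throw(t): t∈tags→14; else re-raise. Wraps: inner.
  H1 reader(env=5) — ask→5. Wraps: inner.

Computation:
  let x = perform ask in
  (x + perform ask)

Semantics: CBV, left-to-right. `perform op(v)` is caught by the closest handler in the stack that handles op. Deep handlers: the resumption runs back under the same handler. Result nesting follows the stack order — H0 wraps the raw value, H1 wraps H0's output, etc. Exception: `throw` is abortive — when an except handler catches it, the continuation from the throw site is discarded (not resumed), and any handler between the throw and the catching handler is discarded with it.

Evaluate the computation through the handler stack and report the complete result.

Answer: 10

Step-by-step:
ask @ H1 ⇒ 5
ask @ H1 ⇒ 5
H0 returns 10
H1 returns 10
= 10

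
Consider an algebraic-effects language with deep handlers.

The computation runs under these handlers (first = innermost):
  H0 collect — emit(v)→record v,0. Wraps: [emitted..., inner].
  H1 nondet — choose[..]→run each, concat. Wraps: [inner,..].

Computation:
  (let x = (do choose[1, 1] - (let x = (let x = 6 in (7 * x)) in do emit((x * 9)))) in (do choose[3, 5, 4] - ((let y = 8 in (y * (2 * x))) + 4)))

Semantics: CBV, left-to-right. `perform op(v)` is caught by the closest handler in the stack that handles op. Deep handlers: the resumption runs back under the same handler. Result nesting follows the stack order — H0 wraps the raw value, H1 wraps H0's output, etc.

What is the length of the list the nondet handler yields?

Answer: 6

Evaluation trace:
choose[1, 1] @ H1
  branch[0] choose=1:
    emit(378) @ H0 ⇒ out+=378
    choose[3, 5, 4] @ H1
      branch[0] choose=3:
        H0 returns [378, -17]
        H1 returns [[378, -17]]
      branch[1] choose=5:
        H0 returns [378, -15]
        H1 returns [[378, -15]]
      branch[2] choose=4:
        H0 returns [378, -16]
        H1 returns [[378, -16]]
  branch[1] choose=1:
    emit(378) @ H0 ⇒ out+=378
    choose[3, 5, 4] @ H1
      branch[0] choose=3:
        H0 returns [378, -17]
        H1 returns [[378, -17]]
      branch[1] choose=5:
        H0 returns [378, -15]
        H1 returns [[378, -15]]
      branch[2] choose=4:
        H0 returns [378, -16]
        H1 returns [[378, -16]]
= [[378, -17], [378, -15], [378, -16], [378, -17], [378, -15], [378, -16]]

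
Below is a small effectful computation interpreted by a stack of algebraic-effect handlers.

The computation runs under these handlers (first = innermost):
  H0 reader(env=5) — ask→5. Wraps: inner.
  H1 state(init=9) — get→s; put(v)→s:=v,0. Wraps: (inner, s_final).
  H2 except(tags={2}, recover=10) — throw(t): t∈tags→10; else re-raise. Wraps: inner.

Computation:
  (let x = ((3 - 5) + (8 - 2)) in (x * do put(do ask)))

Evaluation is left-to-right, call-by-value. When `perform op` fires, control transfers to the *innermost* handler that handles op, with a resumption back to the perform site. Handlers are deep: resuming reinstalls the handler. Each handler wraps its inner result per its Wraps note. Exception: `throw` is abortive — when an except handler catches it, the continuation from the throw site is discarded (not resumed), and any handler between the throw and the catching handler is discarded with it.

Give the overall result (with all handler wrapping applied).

Working:
ask @ H0 ⇒ 5
put(5) @ H1 ⇒ s:=5
H0 returns 0
H1 returns (0, 5)
H2 returns (0, 5)
= (0, 5)

Answer: (0, 5)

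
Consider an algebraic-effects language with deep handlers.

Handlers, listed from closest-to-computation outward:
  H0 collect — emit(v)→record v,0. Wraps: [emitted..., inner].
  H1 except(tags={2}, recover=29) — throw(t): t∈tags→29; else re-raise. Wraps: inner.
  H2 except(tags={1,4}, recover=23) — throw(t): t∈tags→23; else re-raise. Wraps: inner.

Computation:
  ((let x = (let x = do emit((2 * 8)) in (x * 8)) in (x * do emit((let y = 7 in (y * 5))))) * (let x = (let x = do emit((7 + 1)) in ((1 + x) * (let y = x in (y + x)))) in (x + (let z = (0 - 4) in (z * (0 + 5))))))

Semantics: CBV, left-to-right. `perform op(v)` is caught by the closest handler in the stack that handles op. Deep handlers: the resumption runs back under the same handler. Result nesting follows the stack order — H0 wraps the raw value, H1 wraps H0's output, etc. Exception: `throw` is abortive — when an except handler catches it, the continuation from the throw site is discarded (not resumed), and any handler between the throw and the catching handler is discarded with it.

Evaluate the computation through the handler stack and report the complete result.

Answer: [16, 35, 8, 0]

Working:
emit(16) @ H0 ⇒ out+=16
emit(35) @ H0 ⇒ out+=35
emit(8) @ H0 ⇒ out+=8
H0 returns [16, 35, 8, 0]
H1 returns [16, 35, 8, 0]
H2 returns [16, 35, 8, 0]
= [16, 35, 8, 0]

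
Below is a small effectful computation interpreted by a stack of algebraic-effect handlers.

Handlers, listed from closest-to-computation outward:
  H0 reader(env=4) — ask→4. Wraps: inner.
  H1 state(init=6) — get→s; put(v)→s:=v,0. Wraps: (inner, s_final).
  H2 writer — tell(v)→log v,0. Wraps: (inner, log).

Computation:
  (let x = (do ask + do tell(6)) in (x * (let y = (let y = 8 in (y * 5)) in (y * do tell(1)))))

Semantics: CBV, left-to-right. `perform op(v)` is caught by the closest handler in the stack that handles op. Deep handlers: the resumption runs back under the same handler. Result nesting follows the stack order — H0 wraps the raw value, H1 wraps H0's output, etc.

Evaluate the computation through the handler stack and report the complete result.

Answer: ((0, 6), (6, 1))

Working:
ask @ H0 ⇒ 4
tell(6) @ H2 ⇒ log+=6
tell(1) @ H2 ⇒ log+=1
H0 returns 0
H1 returns (0, 6)
H2 returns ((0, 6), (6, 1))
= ((0, 6), (6, 1))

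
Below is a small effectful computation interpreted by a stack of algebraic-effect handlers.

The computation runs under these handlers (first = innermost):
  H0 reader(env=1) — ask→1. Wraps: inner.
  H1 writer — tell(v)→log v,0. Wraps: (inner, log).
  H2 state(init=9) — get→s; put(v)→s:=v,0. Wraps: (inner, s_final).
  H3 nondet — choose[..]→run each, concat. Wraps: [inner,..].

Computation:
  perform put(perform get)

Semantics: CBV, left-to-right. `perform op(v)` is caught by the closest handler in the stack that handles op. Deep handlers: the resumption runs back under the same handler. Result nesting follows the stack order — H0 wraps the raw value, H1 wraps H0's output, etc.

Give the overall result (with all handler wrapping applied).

Answer: [((0, ()), 9)]

Step-by-step:
get @ H2 ⇒ 9
put(9) @ H2 ⇒ s:=9
H0 returns 0
H1 returns (0, ())
H2 returns ((0, ()), 9)
H3 returns [((0, ()), 9)]
= [((0, ()), 9)]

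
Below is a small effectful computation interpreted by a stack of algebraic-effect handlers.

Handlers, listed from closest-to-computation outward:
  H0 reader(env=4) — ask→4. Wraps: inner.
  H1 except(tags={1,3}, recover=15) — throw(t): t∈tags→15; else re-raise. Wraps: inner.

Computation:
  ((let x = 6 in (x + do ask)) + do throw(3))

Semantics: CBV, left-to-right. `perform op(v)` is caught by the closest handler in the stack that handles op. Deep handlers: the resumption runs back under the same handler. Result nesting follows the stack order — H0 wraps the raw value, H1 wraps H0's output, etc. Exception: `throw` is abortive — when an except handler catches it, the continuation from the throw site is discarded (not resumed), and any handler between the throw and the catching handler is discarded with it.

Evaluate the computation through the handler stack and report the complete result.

Evaluation trace:
ask @ H0 ⇒ 4
throw(3) @ H1 caught ⇒ 15
= 15

Answer: 15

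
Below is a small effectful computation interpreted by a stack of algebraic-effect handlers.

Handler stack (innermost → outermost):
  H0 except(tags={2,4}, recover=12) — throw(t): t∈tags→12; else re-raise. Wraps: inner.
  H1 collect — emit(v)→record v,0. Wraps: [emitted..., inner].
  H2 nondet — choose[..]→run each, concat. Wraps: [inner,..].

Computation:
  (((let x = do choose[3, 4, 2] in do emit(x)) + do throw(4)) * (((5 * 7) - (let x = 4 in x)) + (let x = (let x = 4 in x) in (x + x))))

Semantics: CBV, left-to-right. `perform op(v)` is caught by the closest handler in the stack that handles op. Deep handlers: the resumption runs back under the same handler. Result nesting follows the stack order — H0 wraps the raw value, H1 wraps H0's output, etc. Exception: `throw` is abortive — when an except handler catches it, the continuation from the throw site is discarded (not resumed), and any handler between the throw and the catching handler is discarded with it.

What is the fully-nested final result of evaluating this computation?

Step-by-step:
choose[3, 4, 2] @ H2
  branch[0] choose=3:
    emit(3) @ H1 ⇒ out+=3
    throw(4) @ H0 caught ⇒ 12
    H1 returns [3, 12]
    H2 returns [[3, 12]]
  branch[1] choose=4:
    emit(4) @ H1 ⇒ out+=4
    throw(4) @ H0 caught ⇒ 12
    H1 returns [4, 12]
    H2 returns [[4, 12]]
  branch[2] choose=2:
    emit(2) @ H1 ⇒ out+=2
    throw(4) @ H0 caught ⇒ 12
    H1 returns [2, 12]
    H2 returns [[2, 12]]
= [[3, 12], [4, 12], [2, 12]]

Answer: [[3, 12], [4, 12], [2, 12]]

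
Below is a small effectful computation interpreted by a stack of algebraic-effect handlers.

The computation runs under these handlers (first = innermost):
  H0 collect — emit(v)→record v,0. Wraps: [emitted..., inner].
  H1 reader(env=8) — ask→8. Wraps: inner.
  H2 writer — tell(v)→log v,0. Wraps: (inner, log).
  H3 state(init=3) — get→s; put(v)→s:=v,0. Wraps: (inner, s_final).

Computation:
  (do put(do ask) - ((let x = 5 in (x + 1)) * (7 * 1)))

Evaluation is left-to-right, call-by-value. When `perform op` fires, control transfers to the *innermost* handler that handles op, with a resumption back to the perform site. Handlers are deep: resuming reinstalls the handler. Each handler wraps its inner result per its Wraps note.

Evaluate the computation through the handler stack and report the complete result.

Working:
ask @ H1 ⇒ 8
put(8) @ H3 ⇒ s:=8
H0 returns [-42]
H1 returns [-42]
H2 returns ([-42], ())
H3 returns (([-42], ()), 8)
= (([-42], ()), 8)

Answer: (([-42], ()), 8)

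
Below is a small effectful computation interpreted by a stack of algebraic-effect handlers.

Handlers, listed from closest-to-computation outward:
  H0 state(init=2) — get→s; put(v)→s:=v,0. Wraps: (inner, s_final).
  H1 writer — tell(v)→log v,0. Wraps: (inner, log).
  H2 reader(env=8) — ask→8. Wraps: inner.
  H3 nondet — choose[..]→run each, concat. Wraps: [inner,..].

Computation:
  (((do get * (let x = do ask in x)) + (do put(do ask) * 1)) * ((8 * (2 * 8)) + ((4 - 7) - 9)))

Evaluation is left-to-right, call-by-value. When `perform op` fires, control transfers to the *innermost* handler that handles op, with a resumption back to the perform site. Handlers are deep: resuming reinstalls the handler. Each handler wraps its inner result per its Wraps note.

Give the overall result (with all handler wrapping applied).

Answer: [((1856, 8), ())]

Evaluation trace:
get @ H0 ⇒ 2
ask @ H2 ⇒ 8
ask @ H2 ⇒ 8
put(8) @ H0 ⇒ s:=8
H0 returns (1856, 8)
H1 returns ((1856, 8), ())
H2 returns ((1856, 8), ())
H3 returns [((1856, 8), ())]
= [((1856, 8), ())]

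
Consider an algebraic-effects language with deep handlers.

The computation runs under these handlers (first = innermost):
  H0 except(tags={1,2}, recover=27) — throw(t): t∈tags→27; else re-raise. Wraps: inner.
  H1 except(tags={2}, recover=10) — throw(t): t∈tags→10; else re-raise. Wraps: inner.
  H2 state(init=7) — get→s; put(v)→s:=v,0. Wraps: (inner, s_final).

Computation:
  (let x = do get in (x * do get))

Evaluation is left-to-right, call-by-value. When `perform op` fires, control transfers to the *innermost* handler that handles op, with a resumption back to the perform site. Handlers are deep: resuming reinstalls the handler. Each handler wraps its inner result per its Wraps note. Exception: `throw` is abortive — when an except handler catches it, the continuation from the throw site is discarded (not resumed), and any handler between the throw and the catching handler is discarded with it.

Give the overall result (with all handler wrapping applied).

Answer: (49, 7)

Step-by-step:
get @ H2 ⇒ 7
get @ H2 ⇒ 7
H0 returns 49
H1 returns 49
H2 returns (49, 7)
= (49, 7)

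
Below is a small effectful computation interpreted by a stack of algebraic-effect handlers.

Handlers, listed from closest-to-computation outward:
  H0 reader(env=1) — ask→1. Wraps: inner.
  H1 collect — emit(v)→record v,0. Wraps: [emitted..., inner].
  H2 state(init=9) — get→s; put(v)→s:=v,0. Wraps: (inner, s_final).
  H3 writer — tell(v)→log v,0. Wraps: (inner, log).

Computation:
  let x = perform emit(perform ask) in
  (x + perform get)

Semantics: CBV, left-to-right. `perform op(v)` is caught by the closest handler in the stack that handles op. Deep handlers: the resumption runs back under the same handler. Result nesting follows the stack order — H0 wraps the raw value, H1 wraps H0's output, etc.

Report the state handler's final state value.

Answer: 9

Evaluation trace:
ask @ H0 ⇒ 1
emit(1) @ H1 ⇒ out+=1
get @ H2 ⇒ 9
H0 returns 9
H1 returns [1, 9]
H2 returns ([1, 9], 9)
H3 returns (([1, 9], 9), ())
= (([1, 9], 9), ())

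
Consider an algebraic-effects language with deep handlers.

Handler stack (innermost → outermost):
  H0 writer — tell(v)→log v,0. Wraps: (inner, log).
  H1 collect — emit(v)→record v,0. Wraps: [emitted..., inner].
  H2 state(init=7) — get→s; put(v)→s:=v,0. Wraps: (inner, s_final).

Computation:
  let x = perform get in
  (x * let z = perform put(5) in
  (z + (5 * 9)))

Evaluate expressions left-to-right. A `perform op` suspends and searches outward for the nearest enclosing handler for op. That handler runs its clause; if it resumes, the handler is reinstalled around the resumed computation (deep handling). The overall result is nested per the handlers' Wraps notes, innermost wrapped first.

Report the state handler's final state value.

Step-by-step:
get @ H2 ⇒ 7
put(5) @ H2 ⇒ s:=5
H0 returns (315, ())
H1 returns [(315, ())]
H2 returns ([(315, ())], 5)
= ([(315, ())], 5)

Answer: 5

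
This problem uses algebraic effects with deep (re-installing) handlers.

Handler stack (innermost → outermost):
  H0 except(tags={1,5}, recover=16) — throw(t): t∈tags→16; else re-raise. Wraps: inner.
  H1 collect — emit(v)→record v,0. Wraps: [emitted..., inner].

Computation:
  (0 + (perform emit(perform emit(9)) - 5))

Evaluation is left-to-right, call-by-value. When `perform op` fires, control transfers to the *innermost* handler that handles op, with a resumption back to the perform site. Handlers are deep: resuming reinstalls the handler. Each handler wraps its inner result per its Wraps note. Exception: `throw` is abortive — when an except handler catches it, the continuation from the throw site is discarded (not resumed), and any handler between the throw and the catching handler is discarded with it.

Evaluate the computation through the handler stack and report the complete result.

Answer: [9, 0, -5]

Evaluation trace:
emit(9) @ H1 ⇒ out+=9
emit(0) @ H1 ⇒ out+=0
H0 returns -5
H1 returns [9, 0, -5]
= [9, 0, -5]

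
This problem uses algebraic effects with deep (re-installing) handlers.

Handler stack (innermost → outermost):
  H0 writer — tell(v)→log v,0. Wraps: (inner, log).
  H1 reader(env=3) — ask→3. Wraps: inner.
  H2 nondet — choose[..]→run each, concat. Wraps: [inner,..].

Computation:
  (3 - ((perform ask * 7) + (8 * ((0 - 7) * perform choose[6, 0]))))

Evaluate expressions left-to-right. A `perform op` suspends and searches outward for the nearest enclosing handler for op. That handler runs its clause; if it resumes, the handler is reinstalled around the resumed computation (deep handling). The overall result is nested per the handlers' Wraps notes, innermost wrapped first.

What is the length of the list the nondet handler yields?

Answer: 2

Step-by-step:
ask @ H1 ⇒ 3
choose[6, 0] @ H2
  branch[0] choose=6:
    H0 returns (318, ())
    H1 returns (318, ())
    H2 returns [(318, ())]
  branch[1] choose=0:
    H0 returns (-18, ())
    H1 returns (-18, ())
    H2 returns [(-18, ())]
= [(318, ()), (-18, ())]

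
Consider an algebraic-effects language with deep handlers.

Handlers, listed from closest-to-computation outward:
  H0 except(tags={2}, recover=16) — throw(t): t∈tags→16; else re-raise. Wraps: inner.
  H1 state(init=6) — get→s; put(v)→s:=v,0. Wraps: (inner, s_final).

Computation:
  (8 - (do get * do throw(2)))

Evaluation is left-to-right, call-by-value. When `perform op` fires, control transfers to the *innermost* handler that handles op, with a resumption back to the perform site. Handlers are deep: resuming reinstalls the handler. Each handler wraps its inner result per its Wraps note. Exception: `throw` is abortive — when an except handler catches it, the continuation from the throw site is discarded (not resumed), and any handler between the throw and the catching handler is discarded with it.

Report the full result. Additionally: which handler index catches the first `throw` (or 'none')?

Answer: (16, 6) ; first throw caught by: H0

Working:
get @ H1 ⇒ 6
throw(2) @ H0 caught ⇒ 16
H1 returns (16, 6)
= (16, 6)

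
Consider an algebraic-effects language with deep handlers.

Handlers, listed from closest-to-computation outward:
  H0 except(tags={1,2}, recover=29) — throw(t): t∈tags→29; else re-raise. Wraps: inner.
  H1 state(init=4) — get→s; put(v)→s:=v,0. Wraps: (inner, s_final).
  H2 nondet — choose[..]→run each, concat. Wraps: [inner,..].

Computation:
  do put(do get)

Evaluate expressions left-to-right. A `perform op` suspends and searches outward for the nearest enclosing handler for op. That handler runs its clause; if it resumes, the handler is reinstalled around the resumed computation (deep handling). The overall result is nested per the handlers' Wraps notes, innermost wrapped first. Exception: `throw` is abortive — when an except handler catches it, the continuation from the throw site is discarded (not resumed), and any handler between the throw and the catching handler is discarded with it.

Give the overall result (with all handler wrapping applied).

Working:
get @ H1 ⇒ 4
put(4) @ H1 ⇒ s:=4
H0 returns 0
H1 returns (0, 4)
H2 returns [(0, 4)]
= [(0, 4)]

Answer: [(0, 4)]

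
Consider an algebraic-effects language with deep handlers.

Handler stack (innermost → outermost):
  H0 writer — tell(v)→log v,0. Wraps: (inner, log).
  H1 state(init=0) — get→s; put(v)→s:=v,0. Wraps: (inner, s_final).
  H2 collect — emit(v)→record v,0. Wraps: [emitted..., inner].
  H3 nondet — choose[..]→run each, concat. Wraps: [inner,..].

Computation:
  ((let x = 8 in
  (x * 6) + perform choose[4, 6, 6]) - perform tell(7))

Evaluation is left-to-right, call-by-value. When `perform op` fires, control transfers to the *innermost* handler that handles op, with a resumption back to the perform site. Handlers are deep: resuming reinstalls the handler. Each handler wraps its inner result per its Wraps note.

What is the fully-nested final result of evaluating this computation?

Answer: [[((52, (7)), 0)], [((54, (7)), 0)], [((54, (7)), 0)]]

Evaluation trace:
choose[4, 6, 6] @ H3
  branch[0] choose=4:
    tell(7) @ H0 ⇒ log+=7
    H0 returns (52, (7))
    H1 returns ((52, (7)), 0)
    H2 returns [((52, (7)), 0)]
    H3 returns [[((52, (7)), 0)]]
  branch[1] choose=6:
    tell(7) @ H0 ⇒ log+=7
    H0 returns (54, (7))
    H1 returns ((54, (7)), 0)
    H2 returns [((54, (7)), 0)]
    H3 returns [[((54, (7)), 0)]]
  branch[2] choose=6:
    tell(7) @ H0 ⇒ log+=7
    H0 returns (54, (7))
    H1 returns ((54, (7)), 0)
    H2 returns [((54, (7)), 0)]
    H3 returns [[((54, (7)), 0)]]
= [[((52, (7)), 0)], [((54, (7)), 0)], [((54, (7)), 0)]]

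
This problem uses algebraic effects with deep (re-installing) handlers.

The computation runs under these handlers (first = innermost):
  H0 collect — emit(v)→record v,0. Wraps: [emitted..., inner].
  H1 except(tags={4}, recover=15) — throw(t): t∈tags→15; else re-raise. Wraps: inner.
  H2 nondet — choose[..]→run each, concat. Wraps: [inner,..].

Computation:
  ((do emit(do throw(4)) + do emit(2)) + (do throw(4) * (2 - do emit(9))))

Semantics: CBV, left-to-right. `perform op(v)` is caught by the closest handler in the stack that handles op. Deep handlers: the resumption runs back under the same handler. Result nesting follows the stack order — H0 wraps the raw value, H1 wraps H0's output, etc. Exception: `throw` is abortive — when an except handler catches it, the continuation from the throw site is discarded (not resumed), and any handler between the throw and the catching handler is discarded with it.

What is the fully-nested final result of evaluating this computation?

Answer: [15]

Working:
throw(4) @ H1 caught ⇒ 15
H2 returns [15]
= [15]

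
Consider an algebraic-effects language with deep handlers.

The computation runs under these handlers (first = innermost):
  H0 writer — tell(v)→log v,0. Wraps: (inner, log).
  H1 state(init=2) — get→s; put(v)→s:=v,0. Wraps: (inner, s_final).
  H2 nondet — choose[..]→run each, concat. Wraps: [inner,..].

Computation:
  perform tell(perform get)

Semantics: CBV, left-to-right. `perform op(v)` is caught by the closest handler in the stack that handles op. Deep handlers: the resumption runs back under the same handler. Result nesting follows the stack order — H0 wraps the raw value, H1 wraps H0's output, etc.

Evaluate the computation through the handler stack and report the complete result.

Step-by-step:
get @ H1 ⇒ 2
tell(2) @ H0 ⇒ log+=2
H0 returns (0, (2))
H1 returns ((0, (2)), 2)
H2 returns [((0, (2)), 2)]
= [((0, (2)), 2)]

Answer: [((0, (2)), 2)]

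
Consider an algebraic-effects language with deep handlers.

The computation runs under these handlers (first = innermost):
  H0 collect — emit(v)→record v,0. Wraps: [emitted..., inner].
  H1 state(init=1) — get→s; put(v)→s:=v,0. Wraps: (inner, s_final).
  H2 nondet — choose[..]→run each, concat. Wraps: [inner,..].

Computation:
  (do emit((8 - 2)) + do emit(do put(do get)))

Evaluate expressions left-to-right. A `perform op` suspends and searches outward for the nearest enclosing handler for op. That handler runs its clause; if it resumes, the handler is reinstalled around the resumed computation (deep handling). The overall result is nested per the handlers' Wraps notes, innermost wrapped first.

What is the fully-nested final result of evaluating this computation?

Answer: [([6, 0, 0], 1)]

Step-by-step:
emit(6) @ H0 ⇒ out+=6
get @ H1 ⇒ 1
put(1) @ H1 ⇒ s:=1
emit(0) @ H0 ⇒ out+=0
H0 returns [6, 0, 0]
H1 returns ([6, 0, 0], 1)
H2 returns [([6, 0, 0], 1)]
= [([6, 0, 0], 1)]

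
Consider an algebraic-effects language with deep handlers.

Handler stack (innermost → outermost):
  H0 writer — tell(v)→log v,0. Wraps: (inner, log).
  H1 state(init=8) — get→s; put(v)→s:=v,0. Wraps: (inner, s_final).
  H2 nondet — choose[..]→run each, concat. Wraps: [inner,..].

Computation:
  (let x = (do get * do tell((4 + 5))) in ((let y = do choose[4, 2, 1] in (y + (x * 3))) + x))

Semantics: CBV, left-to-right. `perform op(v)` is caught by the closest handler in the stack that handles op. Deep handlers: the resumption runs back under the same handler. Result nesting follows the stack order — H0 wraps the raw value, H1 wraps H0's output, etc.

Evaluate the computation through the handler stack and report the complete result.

Answer: [((4, (9)), 8), ((2, (9)), 8), ((1, (9)), 8)]

Step-by-step:
get @ H1 ⇒ 8
tell(9) @ H0 ⇒ log+=9
choose[4, 2, 1] @ H2
  branch[0] choose=4:
    H0 returns (4, (9))
    H1 returns ((4, (9)), 8)
    H2 returns [((4, (9)), 8)]
  branch[1] choose=2:
    H0 returns (2, (9))
    H1 returns ((2, (9)), 8)
    H2 returns [((2, (9)), 8)]
  branch[2] choose=1:
    H0 returns (1, (9))
    H1 returns ((1, (9)), 8)
    H2 returns [((1, (9)), 8)]
= [((4, (9)), 8), ((2, (9)), 8), ((1, (9)), 8)]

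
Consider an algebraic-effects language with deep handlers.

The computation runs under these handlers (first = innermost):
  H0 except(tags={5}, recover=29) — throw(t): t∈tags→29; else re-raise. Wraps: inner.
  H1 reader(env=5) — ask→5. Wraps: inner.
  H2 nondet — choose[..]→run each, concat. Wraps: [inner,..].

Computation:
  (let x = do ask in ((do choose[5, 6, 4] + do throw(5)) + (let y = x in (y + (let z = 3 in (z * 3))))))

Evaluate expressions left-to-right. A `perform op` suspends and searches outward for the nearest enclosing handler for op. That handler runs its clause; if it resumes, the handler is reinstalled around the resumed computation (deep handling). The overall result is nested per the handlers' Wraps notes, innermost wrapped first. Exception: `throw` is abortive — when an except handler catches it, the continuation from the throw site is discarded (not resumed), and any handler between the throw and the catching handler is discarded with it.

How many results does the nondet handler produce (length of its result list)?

Answer: 3

Evaluation trace:
ask @ H1 ⇒ 5
choose[5, 6, 4] @ H2
  branch[0] choose=5:
    throw(5) @ H0 caught ⇒ 29
    H1 returns 29
    H2 returns [29]
  branch[1] choose=6:
    throw(5) @ H0 caught ⇒ 29
    H1 returns 29
    H2 returns [29]
  branch[2] choose=4:
    throw(5) @ H0 caught ⇒ 29
    H1 returns 29
    H2 returns [29]
= [29, 29, 29]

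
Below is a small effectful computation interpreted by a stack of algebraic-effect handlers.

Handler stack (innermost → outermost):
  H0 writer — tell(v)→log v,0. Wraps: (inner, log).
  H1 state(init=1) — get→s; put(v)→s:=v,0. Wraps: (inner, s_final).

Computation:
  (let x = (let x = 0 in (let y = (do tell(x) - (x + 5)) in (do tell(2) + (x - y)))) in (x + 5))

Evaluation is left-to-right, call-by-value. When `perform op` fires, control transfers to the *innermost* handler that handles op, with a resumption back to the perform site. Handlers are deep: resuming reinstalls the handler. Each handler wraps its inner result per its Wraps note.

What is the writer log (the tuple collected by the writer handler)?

Step-by-step:
tell(0) @ H0 ⇒ log+=0
tell(2) @ H0 ⇒ log+=2
H0 returns (10, (0, 2))
H1 returns ((10, (0, 2)), 1)
= ((10, (0, 2)), 1)

Answer: (0, 2)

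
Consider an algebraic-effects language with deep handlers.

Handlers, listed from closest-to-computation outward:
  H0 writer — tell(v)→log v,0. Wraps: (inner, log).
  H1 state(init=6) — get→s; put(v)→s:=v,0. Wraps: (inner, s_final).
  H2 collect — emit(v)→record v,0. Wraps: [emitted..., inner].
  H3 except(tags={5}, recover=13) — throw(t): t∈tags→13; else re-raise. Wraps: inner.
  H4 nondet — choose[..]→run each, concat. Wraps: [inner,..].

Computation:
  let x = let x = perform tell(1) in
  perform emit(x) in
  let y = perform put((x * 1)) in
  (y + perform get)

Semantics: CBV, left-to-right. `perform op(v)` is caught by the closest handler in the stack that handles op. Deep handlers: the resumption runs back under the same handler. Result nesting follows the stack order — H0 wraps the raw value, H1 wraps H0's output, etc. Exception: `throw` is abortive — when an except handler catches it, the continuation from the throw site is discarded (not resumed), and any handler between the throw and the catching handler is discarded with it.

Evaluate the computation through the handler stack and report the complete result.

Step-by-step:
tell(1) @ H0 ⇒ log+=1
emit(0) @ H2 ⇒ out+=0
put(0) @ H1 ⇒ s:=0
get @ H1 ⇒ 0
H0 returns (0, (1))
H1 returns ((0, (1)), 0)
H2 returns [0, ((0, (1)), 0)]
H3 returns [0, ((0, (1)), 0)]
H4 returns [[0, ((0, (1)), 0)]]
= [[0, ((0, (1)), 0)]]

Answer: [[0, ((0, (1)), 0)]]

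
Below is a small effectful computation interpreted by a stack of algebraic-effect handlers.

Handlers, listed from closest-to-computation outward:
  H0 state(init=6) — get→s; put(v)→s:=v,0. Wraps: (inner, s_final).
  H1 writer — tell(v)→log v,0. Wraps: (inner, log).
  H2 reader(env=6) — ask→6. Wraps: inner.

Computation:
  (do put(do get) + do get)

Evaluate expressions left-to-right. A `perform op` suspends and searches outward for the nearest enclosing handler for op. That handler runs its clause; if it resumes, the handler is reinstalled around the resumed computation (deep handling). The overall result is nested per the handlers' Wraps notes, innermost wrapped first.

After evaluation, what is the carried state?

Step-by-step:
get @ H0 ⇒ 6
put(6) @ H0 ⇒ s:=6
get @ H0 ⇒ 6
H0 returns (6, 6)
H1 returns ((6, 6), ())
H2 returns ((6, 6), ())
= ((6, 6), ())

Answer: 6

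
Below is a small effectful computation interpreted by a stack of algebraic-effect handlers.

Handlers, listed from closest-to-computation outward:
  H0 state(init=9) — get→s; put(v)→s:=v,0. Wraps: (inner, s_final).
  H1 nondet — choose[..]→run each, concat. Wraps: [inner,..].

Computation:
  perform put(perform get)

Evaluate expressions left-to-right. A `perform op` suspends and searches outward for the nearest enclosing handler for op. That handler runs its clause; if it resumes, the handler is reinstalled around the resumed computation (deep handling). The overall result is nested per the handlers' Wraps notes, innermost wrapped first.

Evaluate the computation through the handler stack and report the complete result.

Working:
get @ H0 ⇒ 9
put(9) @ H0 ⇒ s:=9
H0 returns (0, 9)
H1 returns [(0, 9)]
= [(0, 9)]

Answer: [(0, 9)]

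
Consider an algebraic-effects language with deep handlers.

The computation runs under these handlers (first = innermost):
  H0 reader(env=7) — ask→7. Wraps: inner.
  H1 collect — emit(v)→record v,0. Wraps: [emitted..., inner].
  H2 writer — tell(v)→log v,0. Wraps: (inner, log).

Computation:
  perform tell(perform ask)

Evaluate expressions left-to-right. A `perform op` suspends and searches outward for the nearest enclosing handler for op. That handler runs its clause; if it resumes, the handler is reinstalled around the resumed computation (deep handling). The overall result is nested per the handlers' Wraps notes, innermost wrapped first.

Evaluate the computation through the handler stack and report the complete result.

Answer: ([0], (7))

Evaluation trace:
ask @ H0 ⇒ 7
tell(7) @ H2 ⇒ log+=7
H0 returns 0
H1 returns [0]
H2 returns ([0], (7))
= ([0], (7))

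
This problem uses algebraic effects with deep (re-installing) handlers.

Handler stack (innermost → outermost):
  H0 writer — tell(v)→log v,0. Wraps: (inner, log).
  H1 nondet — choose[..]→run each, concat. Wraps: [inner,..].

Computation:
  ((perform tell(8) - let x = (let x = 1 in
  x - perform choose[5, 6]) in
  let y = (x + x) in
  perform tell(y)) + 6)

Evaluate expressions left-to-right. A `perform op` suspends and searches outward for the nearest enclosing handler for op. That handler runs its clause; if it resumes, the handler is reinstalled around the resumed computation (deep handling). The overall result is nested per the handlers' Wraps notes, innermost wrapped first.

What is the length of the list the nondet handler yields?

Working:
tell(8) @ H0 ⇒ log+=8
choose[5, 6] @ H1
  branch[0] choose=5:
    tell(-8) @ H0 ⇒ log+=-8
    H0 returns (6, (8, -8))
    H1 returns [(6, (8, -8))]
  branch[1] choose=6:
    tell(-10) @ H0 ⇒ log+=-10
    H0 returns (6, (8, -10))
    H1 returns [(6, (8, -10))]
= [(6, (8, -8)), (6, (8, -10))]

Answer: 2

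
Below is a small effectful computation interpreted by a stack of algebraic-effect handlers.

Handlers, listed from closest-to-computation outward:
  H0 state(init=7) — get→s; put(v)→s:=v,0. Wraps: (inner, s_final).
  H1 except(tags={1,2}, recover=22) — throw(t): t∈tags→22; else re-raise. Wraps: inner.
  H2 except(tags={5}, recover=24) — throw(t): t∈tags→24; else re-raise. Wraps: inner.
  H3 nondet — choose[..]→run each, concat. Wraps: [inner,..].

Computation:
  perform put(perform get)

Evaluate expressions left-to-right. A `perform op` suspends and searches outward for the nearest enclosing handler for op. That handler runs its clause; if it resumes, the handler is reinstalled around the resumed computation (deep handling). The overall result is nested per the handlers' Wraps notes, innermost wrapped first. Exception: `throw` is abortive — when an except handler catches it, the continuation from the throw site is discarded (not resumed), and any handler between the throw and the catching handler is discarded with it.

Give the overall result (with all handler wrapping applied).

Answer: [(0, 7)]

Working:
get @ H0 ⇒ 7
put(7) @ H0 ⇒ s:=7
H0 returns (0, 7)
H1 returns (0, 7)
H2 returns (0, 7)
H3 returns [(0, 7)]
= [(0, 7)]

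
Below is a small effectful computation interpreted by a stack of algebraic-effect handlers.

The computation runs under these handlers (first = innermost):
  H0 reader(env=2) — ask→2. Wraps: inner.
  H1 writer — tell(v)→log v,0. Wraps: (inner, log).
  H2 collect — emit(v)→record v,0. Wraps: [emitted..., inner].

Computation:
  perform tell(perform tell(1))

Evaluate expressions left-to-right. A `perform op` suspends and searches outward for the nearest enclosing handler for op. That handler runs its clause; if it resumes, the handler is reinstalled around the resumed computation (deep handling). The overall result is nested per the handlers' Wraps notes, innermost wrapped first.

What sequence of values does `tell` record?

Evaluation trace:
tell(1) @ H1 ⇒ log+=1
tell(0) @ H1 ⇒ log+=0
H0 returns 0
H1 returns (0, (1, 0))
H2 returns [(0, (1, 0))]
= [(0, (1, 0))]

Answer: (1, 0)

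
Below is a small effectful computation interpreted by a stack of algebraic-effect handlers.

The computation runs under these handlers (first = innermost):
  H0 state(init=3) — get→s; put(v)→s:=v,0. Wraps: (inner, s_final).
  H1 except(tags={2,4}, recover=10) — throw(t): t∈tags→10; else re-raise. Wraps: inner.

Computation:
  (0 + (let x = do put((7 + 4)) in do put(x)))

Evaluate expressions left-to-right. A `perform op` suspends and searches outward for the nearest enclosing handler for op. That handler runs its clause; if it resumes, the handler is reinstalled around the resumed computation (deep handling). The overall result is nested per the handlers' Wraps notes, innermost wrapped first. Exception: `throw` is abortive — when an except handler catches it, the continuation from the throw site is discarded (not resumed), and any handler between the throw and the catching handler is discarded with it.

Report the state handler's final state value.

Answer: 0

Evaluation trace:
put(11) @ H0 ⇒ s:=11
put(0) @ H0 ⇒ s:=0
H0 returns (0, 0)
H1 returns (0, 0)
= (0, 0)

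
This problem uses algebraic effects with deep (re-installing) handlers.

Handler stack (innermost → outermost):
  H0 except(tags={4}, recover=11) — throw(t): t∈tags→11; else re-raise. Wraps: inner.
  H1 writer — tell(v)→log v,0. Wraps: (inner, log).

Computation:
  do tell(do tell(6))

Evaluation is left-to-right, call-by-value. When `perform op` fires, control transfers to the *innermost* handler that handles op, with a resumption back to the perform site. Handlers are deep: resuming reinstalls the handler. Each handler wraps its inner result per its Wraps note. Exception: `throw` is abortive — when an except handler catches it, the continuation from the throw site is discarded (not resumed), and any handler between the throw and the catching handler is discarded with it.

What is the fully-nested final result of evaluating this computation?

Answer: (0, (6, 0))

Working:
tell(6) @ H1 ⇒ log+=6
tell(0) @ H1 ⇒ log+=0
H0 returns 0
H1 returns (0, (6, 0))
= (0, (6, 0))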